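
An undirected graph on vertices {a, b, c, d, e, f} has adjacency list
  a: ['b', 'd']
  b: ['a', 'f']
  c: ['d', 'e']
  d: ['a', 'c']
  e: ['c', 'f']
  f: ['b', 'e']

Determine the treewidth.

2

A width-2 tree decomposition is:
Bags: B1 = {a, b, f}  B2 = {a, e, f}  B3 = {a, c, e}  B4 = {a, c, d}
Tree: B1–B2, B2–B3, B3–B4
Each bag holds 3 vertices, so the decomposition has width 2, which upper-bounds the treewidth. For the lower bound, G contains the cycle a–b–f–e–c–d–a, so G is not a forest; only forests have treewidth ≤ 1, hence tw(G) ≥ 2. The upper and lower bounds meet at 2, so that is the treewidth.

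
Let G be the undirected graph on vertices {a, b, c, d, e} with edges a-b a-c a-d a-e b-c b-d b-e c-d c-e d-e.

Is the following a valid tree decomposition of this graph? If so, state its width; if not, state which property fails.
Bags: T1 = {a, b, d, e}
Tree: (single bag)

No — vertex c appears in no bag.

A tree decomposition must satisfy three properties: every vertex lies in some bag; for every edge, both endpoints lie together in some bag; and for every vertex, the bags containing it form a connected subtree. Here vertex c appears in no bag, so the decomposition is invalid.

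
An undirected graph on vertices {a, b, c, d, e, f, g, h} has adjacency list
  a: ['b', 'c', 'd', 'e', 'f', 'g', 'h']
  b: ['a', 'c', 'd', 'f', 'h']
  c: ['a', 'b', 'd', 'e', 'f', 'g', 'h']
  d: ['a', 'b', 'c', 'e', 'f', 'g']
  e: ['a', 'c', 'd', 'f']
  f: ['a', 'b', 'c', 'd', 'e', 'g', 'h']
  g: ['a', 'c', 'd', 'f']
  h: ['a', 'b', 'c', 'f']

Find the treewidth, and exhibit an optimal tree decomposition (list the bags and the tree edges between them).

Each bag holds 5 vertices, so the decomposition has width 4, which upper-bounds the treewidth. Conversely, {a, c, d, f, g} is a clique of size 5, and the vertices of any clique must share a bag in every tree decomposition; so some bag has ≥ 5 vertices and tw(G) ≥ 4. The upper and lower bounds meet at 4, so that is the treewidth.

Treewidth 4.
One such decomposition:
Bags: B1 = {a, b, c, d, f}  B2 = {a, b, c, f, h}  B3 = {a, c, d, e, f}  B4 = {a, c, d, f, g}
Tree: B1–B2, B1–B3, B3–B4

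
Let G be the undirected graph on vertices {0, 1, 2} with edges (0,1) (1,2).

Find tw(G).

1

A width-1 tree decomposition is:
Bags: B1 = {1, 2}  B2 = {0, 1}
Tree: B1–B2
Each bag holds 2 vertices, so the decomposition has width 1, which upper-bounds the treewidth. G has an edge, so its treewidth is at least 1. Combining the bounds, tw(G) = 1.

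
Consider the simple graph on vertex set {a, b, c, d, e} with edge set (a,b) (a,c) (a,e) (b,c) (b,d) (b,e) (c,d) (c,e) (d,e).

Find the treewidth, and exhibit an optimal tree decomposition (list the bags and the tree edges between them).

Each bag holds 4 vertices, so the decomposition has width 3, which upper-bounds the treewidth. Conversely, {b, c, d, e} is a clique of size 4, and the vertices of any clique must share a bag in every tree decomposition; so some bag has ≥ 4 vertices and tw(G) ≥ 3. Therefore the treewidth is 3.

Treewidth 3.
One such decomposition:
Bags: B1 = {a, b, c, e}  B2 = {b, c, d, e}
Tree: B1–B2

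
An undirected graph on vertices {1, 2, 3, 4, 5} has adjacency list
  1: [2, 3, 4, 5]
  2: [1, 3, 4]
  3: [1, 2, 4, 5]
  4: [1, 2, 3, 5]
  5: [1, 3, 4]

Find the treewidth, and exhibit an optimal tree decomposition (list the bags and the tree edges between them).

The largest bag has 4 vertices, giving width 3; this decomposition certifies tw(G) ≤ 3. Conversely, {1, 2, 3, 4} is a clique of size 4, and the vertices of any clique must share a bag in every tree decomposition; so some bag has ≥ 4 vertices and tw(G) ≥ 3. Therefore the treewidth is 3.

Treewidth 3.
Bags: B1 = {1, 2, 3, 4}  B2 = {1, 3, 4, 5}
Tree: B1–B2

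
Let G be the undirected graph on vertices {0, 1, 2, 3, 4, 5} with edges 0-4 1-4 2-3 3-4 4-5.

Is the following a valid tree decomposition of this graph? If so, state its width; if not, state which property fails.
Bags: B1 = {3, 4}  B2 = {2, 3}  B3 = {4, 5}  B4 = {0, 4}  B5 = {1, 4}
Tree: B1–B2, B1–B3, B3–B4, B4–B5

Checking the three conditions: (i) the bags cover all of {0, 1, 2, 3, 4, 5}; (ii) for each edge, some bag contains both endpoints; (iii) the bags containing any fixed vertex form a subtree. All hold, so the decomposition is valid with width 2 − 1 = 1.

Yes; width 1.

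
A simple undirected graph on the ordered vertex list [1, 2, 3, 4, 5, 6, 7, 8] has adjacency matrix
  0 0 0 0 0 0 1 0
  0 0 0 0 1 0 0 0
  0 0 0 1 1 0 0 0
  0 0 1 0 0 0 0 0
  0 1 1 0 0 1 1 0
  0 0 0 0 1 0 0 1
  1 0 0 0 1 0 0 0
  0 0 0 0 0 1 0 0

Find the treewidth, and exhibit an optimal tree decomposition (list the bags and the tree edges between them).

Each bag holds 2 vertices, so the decomposition has width 1, which upper-bounds the treewidth. G has an edge, so its treewidth is at least 1. The upper and lower bounds meet at 1, so that is the treewidth.

Treewidth 1.
One such decomposition:
Bags: B1 = {5, 6}  B2 = {5, 7}  B3 = {3, 5}  B4 = {2, 5}  B5 = {3, 4}  B6 = {1, 7}  B7 = {6, 8}
Tree: B1–B2, B2–B3, B2–B4, B3–B5, B2–B6, B1–B7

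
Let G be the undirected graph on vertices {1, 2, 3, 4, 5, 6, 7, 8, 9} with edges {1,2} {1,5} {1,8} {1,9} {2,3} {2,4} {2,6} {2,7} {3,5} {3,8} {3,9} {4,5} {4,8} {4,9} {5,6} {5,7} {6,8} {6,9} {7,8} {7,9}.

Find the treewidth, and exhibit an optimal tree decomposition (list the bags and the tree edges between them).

The largest bag has 5 vertices, giving width 4; this decomposition certifies tw(G) ≤ 4. For the lower bound: the 5 vertex sets {4,5}, {2,3}, {7,9}, {8}, {6} are disjoint, each induces a connected subgraph, and every pair is joined by at least one edge of G. Contracting each set to a single vertex therefore yields K_{5} as a minor, and since treewidth is minor-monotone, tw(G) ≥ tw(K_{5}) = 4. The upper and lower bounds meet at 4, so that is the treewidth.

Treewidth 4.
Bags: B1 = {2, 4, 5, 8, 9}  B2 = {2, 3, 5, 8, 9}  B3 = {2, 5, 7, 8, 9}  B4 = {2, 5, 6, 8, 9}  B5 = {1, 2, 5, 8, 9}
Tree: B1–B2, B2–B3, B3–B4, B4–B5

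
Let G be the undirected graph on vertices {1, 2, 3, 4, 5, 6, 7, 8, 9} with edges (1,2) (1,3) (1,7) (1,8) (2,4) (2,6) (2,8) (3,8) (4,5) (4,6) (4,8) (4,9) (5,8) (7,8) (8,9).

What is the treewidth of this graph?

2

A width-2 tree decomposition is:
Bags: B1 = {2, 4, 8}  B2 = {1, 2, 8}  B3 = {4, 8, 9}  B4 = {2, 4, 6}  B5 = {1, 3, 8}  B6 = {1, 7, 8}  B7 = {4, 5, 8}
Tree: B1–B2, B1–B3, B1–B4, B2–B5, B2–B6, B3–B7
Each bag holds 3 vertices, so the decomposition has width 2, which upper-bounds the treewidth. On the other hand G contains the 3-clique {1, 2, 8}. A clique must lie in a single bag of any decomposition, so no decomposition can have width below 2. Hence tw(G) = 2 exactly.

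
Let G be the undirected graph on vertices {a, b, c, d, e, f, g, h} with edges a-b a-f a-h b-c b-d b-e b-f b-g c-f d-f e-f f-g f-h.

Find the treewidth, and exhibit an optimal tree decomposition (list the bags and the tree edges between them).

Treewidth 2.
Bags: B1 = {b, f, g}  B2 = {b, c, f}  B3 = {b, d, f}  B4 = {a, b, f}  B5 = {a, f, h}  B6 = {b, e, f}
Tree: B1–B2, B2–B3, B3–B4, B4–B5, B2–B6

The largest bag has 3 vertices, giving width 2; this decomposition certifies tw(G) ≤ 2. On the other hand G contains the 3-clique {a, f, h}. A clique must lie in a single bag of any decomposition, so no decomposition can have width below 2. Hence tw(G) = 2 exactly.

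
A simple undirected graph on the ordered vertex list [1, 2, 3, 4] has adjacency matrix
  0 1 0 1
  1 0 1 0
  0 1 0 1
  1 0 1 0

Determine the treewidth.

2

A width-2 tree decomposition is:
Bags: B1 = {1, 2, 3}  B2 = {1, 3, 4}
Tree: B1–B2
Each bag holds 3 vertices, so the decomposition has width 2, which upper-bounds the treewidth. For the lower bound, G contains the cycle 3–2–1–4–3, so G is not a forest; only forests have treewidth ≤ 1, hence tw(G) ≥ 2. Combining the bounds, tw(G) = 2.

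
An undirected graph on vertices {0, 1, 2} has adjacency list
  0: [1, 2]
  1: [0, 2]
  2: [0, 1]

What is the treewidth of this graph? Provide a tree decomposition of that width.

A single bag containing all 3 vertices is trivially a valid decomposition of width 2. Conversely, {0, 1, 2} is a clique of size 3, and the vertices of any clique must share a bag in every tree decomposition; so some bag has ≥ 3 vertices and tw(G) ≥ 2. Hence tw(G) = 2 exactly.

Treewidth 2.
One optimal decomposition is:
Bags: B1 = {0, 1, 2}
Tree: (single bag)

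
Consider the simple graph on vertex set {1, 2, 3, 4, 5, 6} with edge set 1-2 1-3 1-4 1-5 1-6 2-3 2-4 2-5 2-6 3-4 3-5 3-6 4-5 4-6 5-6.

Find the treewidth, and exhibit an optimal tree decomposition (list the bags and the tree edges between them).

With just one bag of size 6, the width is 6 − 1 = 5, so tw(G) ≤ 5. For the lower bound, the 6 vertices {1, 2, 3, 4, 5, 6} are pairwise adjacent, and any tree decomposition puts a clique entirely inside one bag — forcing width ≥ 5. The upper and lower bounds meet at 5, so that is the treewidth.

Treewidth 5.
One optimal decomposition is:
Bags: B1 = {1, 2, 3, 4, 5, 6}
Tree: (single bag)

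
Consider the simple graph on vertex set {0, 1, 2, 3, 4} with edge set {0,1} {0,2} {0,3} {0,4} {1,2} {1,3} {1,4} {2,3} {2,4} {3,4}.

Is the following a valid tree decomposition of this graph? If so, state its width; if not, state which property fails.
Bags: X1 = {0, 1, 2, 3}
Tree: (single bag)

No — vertex 4 appears in no bag.

A tree decomposition must satisfy three properties: every vertex lies in some bag; for every edge, both endpoints lie together in some bag; and for every vertex, the bags containing it form a connected subtree. Here vertex 4 appears in no bag, so the decomposition is invalid.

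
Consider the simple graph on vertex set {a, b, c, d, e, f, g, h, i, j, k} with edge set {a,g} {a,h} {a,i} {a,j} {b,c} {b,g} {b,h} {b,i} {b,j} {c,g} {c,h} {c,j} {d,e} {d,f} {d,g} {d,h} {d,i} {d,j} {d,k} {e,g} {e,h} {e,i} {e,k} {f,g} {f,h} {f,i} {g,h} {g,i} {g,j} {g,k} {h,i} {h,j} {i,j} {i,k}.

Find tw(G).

4

A width-4 tree decomposition is:
Bags: B1 = {b, g, h, i, j}  B2 = {d, g, h, i, j}  B3 = {d, f, g, h, i}  B4 = {d, e, g, h, i}  B5 = {b, c, g, h, j}  B6 = {a, g, h, i, j}  B7 = {d, e, g, i, k}
Tree: B1–B2, B2–B3, B2–B4, B1–B5, B2–B6, B4–B7
Every bag has size at most 5, so the width is 5 − 1 = 4 and tw(G) ≤ 4. For the lower bound, the 5 vertices {b, c, g, h, j} are pairwise adjacent, and any tree decomposition puts a clique entirely inside one bag — forcing width ≥ 4. Therefore the treewidth is 4.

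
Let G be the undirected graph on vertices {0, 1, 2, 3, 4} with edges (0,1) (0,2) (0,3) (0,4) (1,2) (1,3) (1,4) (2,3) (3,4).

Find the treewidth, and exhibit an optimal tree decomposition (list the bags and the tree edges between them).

The largest bag has 4 vertices, giving width 3; this decomposition certifies tw(G) ≤ 3. For the lower bound, the 4 vertices {0, 1, 2, 3} are pairwise adjacent, and any tree decomposition puts a clique entirely inside one bag — forcing width ≥ 3. Combining the bounds, tw(G) = 3.

Treewidth 3.
One such decomposition:
Bags: B1 = {0, 1, 2, 3}  B2 = {0, 1, 3, 4}
Tree: B1–B2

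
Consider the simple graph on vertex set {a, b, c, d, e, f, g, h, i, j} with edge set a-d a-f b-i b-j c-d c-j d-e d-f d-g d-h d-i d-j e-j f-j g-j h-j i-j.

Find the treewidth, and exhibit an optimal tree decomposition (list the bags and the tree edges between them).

The largest bag has 3 vertices, giving width 2; this decomposition certifies tw(G) ≤ 2. Conversely, {d, f, j} is a clique of size 3, and the vertices of any clique must share a bag in every tree decomposition; so some bag has ≥ 3 vertices and tw(G) ≥ 2. Hence tw(G) = 2 exactly.

Treewidth 2.
One optimal decomposition is:
Bags: B1 = {d, f, j}  B2 = {d, i, j}  B3 = {c, d, j}  B4 = {d, g, j}  B5 = {d, h, j}  B6 = {b, i, j}  B7 = {a, d, f}  B8 = {d, e, j}
Tree: B1–B2, B1–B3, B1–B4, B1–B5, B2–B6, B1–B7, B1–B8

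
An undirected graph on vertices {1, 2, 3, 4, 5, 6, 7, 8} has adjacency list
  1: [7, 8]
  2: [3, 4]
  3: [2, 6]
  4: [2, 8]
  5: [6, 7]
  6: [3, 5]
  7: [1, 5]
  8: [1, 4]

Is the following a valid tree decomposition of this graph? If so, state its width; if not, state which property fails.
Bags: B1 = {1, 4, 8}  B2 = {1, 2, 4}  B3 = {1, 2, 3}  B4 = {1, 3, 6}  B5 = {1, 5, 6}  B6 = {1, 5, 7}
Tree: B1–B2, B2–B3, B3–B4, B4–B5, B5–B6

Yes; width 2.

Vertex coverage: the bags together contain {1, 2, 3, 4, 5, 6, 7, 8}, the full vertex set. Edge coverage: each edge of G has both endpoints in at least one bag. Running intersection: for every vertex, the bags containing it form a connected subtree. All three properties hold, so this is a valid tree decomposition of width max|bag| − 1 = 2, and hence tw(G) ≤ 2.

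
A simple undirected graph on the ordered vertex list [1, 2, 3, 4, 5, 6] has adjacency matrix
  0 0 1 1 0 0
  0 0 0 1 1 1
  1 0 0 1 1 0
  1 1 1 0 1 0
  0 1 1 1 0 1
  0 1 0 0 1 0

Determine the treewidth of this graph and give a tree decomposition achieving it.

The largest bag has 3 vertices, giving width 2; this decomposition certifies tw(G) ≤ 2. Conversely, {2, 4, 5} is a clique of size 3, and the vertices of any clique must share a bag in every tree decomposition; so some bag has ≥ 3 vertices and tw(G) ≥ 2. Hence tw(G) = 2 exactly.

Treewidth 2.
One such decomposition:
Bags: B1 = {3, 4, 5}  B2 = {2, 4, 5}  B3 = {1, 3, 4}  B4 = {2, 5, 6}
Tree: B1–B2, B1–B3, B2–B4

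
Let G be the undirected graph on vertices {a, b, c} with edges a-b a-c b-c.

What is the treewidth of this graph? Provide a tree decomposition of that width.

With just one bag of size 3, the width is 3 − 1 = 2, so tw(G) ≤ 2. Conversely, {a, b, c} is a clique of size 3, and the vertices of any clique must share a bag in every tree decomposition; so some bag has ≥ 3 vertices and tw(G) ≥ 2. Combining the bounds, tw(G) = 2.

Treewidth 2.
Bags: B1 = {a, b, c}
Tree: (single bag)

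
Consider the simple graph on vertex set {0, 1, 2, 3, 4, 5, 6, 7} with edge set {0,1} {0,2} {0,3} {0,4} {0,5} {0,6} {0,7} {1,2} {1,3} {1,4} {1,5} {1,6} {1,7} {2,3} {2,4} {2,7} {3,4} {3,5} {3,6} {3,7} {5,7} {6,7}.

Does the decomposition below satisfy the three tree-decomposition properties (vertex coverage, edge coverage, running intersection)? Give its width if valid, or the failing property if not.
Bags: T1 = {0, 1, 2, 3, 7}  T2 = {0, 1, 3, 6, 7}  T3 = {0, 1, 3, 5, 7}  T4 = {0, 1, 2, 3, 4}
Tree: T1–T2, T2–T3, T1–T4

Yes; width 4.

Vertex coverage: the bags together contain {0, 1, 2, 3, 4, 5, 6, 7}, the full vertex set. Edge coverage: each edge of G has both endpoints in at least one bag. Running intersection: for every vertex, the bags containing it form a connected subtree. All three properties hold, so this is a valid tree decomposition of width max|bag| − 1 = 4, and hence tw(G) ≤ 4.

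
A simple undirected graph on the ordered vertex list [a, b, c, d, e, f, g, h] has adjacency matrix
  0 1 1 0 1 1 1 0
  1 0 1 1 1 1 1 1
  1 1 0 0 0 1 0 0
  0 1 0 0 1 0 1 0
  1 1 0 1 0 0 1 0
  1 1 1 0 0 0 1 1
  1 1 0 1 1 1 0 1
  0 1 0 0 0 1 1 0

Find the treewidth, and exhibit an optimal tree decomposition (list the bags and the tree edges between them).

Treewidth 3.
One optimal decomposition is:
Bags: B1 = {a, b, e, g}  B2 = {a, b, f, g}  B3 = {b, f, g, h}  B4 = {a, b, c, f}  B5 = {b, d, e, g}
Tree: B1–B2, B2–B3, B2–B4, B1–B5

The largest bag has 4 vertices, giving width 3; this decomposition certifies tw(G) ≤ 3. On the other hand G contains the 4-clique {b, d, e, g}. A clique must lie in a single bag of any decomposition, so no decomposition can have width below 3. Hence tw(G) = 3 exactly.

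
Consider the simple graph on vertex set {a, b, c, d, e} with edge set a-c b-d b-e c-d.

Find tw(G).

1

A width-1 tree decomposition is:
Bags: B1 = {b, e}  B2 = {b, d}  B3 = {c, d}  B4 = {a, c}
Tree: B1–B2, B2–B3, B3–B4
Each bag holds 2 vertices, so the decomposition has width 1, which upper-bounds the treewidth. Any graph with an edge has treewidth ≥ 1, and G has the edge e–b. The upper and lower bounds meet at 1, so that is the treewidth.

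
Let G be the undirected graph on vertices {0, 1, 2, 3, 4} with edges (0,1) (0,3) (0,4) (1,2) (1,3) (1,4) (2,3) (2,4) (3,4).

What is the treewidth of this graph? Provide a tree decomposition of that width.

Each bag holds 4 vertices, so the decomposition has width 3, which upper-bounds the treewidth. On the other hand G contains the 4-clique {0, 1, 3, 4}. A clique must lie in a single bag of any decomposition, so no decomposition can have width below 3. Combining the bounds, tw(G) = 3.

Treewidth 3.
Bags: B1 = {1, 2, 3, 4}  B2 = {0, 1, 3, 4}
Tree: B1–B2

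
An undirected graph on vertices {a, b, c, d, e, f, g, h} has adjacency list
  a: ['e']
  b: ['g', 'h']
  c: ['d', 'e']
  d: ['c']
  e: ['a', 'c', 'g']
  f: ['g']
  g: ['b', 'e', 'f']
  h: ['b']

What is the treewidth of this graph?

1

A width-1 tree decomposition is:
Bags: B1 = {e, g}  B2 = {b, g}  B3 = {a, e}  B4 = {c, e}  B5 = {b, h}  B6 = {c, d}  B7 = {f, g}
Tree: B1–B2, B1–B3, B1–B4, B2–B5, B4–B6, B2–B7
Every bag has size at most 2, so the width is 2 − 1 = 1 and tw(G) ≤ 1. Any graph with an edge has treewidth ≥ 1, and G has the edge g–e. Therefore the treewidth is 1.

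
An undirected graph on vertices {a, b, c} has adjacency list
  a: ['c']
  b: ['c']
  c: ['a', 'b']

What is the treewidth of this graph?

A width-1 tree decomposition is:
Bags: B1 = {b, c}  B2 = {a, c}
Tree: B1–B2
Each bag holds 2 vertices, so the decomposition has width 1, which upper-bounds the treewidth. Since G has at least one edge (e.g. c–b), it is not an edgeless graph, so tw(G) ≥ 1. The upper and lower bounds meet at 1, so that is the treewidth.

1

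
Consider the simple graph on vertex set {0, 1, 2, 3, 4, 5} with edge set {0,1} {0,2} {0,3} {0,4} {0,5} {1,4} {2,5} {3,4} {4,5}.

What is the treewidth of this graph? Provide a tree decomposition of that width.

Each bag holds 3 vertices, so the decomposition has width 2, which upper-bounds the treewidth. Conversely, {0, 2, 5} is a clique of size 3, and the vertices of any clique must share a bag in every tree decomposition; so some bag has ≥ 3 vertices and tw(G) ≥ 2. Therefore the treewidth is 2.

Treewidth 2.
Bags: B1 = {0, 1, 4}  B2 = {0, 4, 5}  B3 = {0, 3, 4}  B4 = {0, 2, 5}
Tree: B1–B2, B1–B3, B2–B4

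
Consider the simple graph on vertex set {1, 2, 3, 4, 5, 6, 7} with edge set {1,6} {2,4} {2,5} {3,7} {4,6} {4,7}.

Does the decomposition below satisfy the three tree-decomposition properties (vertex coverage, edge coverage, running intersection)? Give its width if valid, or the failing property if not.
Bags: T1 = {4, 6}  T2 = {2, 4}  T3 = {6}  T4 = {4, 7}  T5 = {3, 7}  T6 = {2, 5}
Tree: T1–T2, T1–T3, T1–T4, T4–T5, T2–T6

No — vertex 1 appears in no bag.

A tree decomposition must satisfy three properties: every vertex lies in some bag; for every edge, both endpoints lie together in some bag; and for every vertex, the bags containing it form a connected subtree. Here vertex 1 appears in no bag, so the decomposition is invalid.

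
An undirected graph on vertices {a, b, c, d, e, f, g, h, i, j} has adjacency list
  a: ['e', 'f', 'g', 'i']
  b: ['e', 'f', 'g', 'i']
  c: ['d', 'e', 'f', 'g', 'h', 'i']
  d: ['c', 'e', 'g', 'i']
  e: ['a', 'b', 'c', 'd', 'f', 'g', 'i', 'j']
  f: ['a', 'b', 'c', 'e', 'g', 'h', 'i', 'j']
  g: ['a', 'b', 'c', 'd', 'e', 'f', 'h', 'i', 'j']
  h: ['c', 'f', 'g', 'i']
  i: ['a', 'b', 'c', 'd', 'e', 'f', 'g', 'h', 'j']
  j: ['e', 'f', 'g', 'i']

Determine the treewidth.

A width-4 tree decomposition is:
Bags: B1 = {a, e, f, g, i}  B2 = {e, f, g, i, j}  B3 = {c, e, f, g, i}  B4 = {c, f, g, h, i}  B5 = {c, d, e, g, i}  B6 = {b, e, f, g, i}
Tree: B1–B2, B2–B3, B3–B4, B3–B5, B3–B6
Each bag holds 5 vertices, so the decomposition has width 4, which upper-bounds the treewidth. For the lower bound, the 5 vertices {c, d, e, g, i} are pairwise adjacent, and any tree decomposition puts a clique entirely inside one bag — forcing width ≥ 4. The upper and lower bounds meet at 4, so that is the treewidth.

4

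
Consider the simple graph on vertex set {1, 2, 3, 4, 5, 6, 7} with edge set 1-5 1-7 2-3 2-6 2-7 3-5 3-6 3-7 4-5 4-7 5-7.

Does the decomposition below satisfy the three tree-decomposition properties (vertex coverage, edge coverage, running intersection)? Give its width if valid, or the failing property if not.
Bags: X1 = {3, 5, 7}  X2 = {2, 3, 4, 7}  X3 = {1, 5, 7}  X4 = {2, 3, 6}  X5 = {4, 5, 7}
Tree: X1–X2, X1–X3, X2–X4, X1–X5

No — bags containing vertex 4 are not connected in the tree.

A tree decomposition must satisfy three properties: every vertex lies in some bag; for every edge, both endpoints lie together in some bag; and for every vertex, the bags containing it form a connected subtree. Here bags containing vertex 4 are not connected in the tree, so the decomposition is invalid.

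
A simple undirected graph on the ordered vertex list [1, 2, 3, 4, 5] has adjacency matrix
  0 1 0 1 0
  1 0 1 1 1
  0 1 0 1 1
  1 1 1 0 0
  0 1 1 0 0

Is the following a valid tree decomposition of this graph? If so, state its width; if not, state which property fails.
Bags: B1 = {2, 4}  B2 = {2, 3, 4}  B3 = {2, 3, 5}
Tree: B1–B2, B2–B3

A tree decomposition must satisfy three properties: every vertex lies in some bag; for every edge, both endpoints lie together in some bag; and for every vertex, the bags containing it form a connected subtree. Here vertex 1 appears in no bag, so the decomposition is invalid.

No — vertex 1 appears in no bag.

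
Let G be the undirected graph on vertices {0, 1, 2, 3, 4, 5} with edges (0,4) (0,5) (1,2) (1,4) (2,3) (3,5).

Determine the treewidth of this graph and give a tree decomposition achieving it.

Treewidth 2.
One optimal decomposition is:
Bags: B1 = {0, 3, 5}  B2 = {0, 3, 4}  B3 = {1, 3, 4}  B4 = {1, 2, 3}
Tree: B1–B2, B2–B3, B3–B4

Each bag holds 3 vertices, so the decomposition has width 2, which upper-bounds the treewidth. The edges 3–5–0–4–1–2–3 form a cycle, so G is not a tree and its treewidth is at least 2. Combining the bounds, tw(G) = 2.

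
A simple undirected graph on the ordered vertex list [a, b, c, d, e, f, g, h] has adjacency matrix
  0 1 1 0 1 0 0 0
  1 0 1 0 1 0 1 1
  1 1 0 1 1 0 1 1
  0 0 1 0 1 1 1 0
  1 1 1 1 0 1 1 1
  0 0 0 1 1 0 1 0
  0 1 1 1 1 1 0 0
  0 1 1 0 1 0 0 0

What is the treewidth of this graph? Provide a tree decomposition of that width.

Treewidth 3.
One optimal decomposition is:
Bags: B1 = {d, e, f, g}  B2 = {c, d, e, g}  B3 = {b, c, e, g}  B4 = {a, b, c, e}  B5 = {b, c, e, h}
Tree: B1–B2, B2–B3, B3–B4, B3–B5

The largest bag has 4 vertices, giving width 3; this decomposition certifies tw(G) ≤ 3. For the lower bound, the 4 vertices {c, d, e, g} are pairwise adjacent, and any tree decomposition puts a clique entirely inside one bag — forcing width ≥ 3. Combining the bounds, tw(G) = 3.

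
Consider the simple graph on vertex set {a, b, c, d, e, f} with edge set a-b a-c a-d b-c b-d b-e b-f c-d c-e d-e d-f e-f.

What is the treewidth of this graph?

3

A width-3 tree decomposition is:
Bags: B1 = {b, c, d, e}  B2 = {b, d, e, f}  B3 = {a, b, c, d}
Tree: B1–B2, B1–B3
Every bag has size at most 4, so the width is 4 − 1 = 3 and tw(G) ≤ 3. On the other hand G contains the 4-clique {b, c, d, e}. A clique must lie in a single bag of any decomposition, so no decomposition can have width below 3. Hence tw(G) = 3 exactly.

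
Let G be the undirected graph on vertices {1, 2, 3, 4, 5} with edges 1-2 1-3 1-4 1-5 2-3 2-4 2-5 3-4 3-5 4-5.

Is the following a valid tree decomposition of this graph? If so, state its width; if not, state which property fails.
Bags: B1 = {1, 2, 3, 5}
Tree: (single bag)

No — vertex 4 appears in no bag.

A tree decomposition must satisfy three properties: every vertex lies in some bag; for every edge, both endpoints lie together in some bag; and for every vertex, the bags containing it form a connected subtree. Here vertex 4 appears in no bag, so the decomposition is invalid.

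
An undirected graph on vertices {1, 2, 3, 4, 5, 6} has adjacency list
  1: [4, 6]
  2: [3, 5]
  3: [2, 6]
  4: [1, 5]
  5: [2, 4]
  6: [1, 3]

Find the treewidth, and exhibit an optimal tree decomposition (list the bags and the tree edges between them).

Treewidth 2.
One such decomposition:
Bags: B1 = {2, 4, 5}  B2 = {1, 2, 4}  B3 = {1, 2, 6}  B4 = {2, 3, 6}
Tree: B1–B2, B2–B3, B3–B4

Each bag holds 3 vertices, so the decomposition has width 2, which upper-bounds the treewidth. Since 2–5–4–1–6–3–2 is a cycle in G, G is not acyclic. Forests are exactly the graphs of treewidth ≤ 1, so tw(G) ≥ 2. Therefore the treewidth is 2.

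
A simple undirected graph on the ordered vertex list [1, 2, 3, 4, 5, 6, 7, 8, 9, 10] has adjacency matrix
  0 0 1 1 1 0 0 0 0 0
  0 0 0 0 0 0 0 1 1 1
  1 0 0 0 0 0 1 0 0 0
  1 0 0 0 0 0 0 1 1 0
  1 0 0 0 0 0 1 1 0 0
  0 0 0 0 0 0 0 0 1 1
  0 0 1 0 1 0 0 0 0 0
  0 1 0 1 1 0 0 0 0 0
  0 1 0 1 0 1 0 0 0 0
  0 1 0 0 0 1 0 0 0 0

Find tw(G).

2

A width-2 tree decomposition is:
Bags: B1 = {3, 5, 7}  B2 = {1, 3, 5}  B3 = {1, 5, 8}  B4 = {1, 4, 8}  B5 = {2, 4, 8}  B6 = {2, 4, 9}  B7 = {2, 9, 10}  B8 = {6, 9, 10}
Tree: B1–B2, B2–B3, B3–B4, B4–B5, B5–B6, B6–B7, B7–B8
Every bag has size at most 3, so the width is 3 − 1 = 2 and tw(G) ≤ 2. The edges 7–3–1–5–7 form a cycle, so G is not a tree and its treewidth is at least 2. Therefore the treewidth is 2.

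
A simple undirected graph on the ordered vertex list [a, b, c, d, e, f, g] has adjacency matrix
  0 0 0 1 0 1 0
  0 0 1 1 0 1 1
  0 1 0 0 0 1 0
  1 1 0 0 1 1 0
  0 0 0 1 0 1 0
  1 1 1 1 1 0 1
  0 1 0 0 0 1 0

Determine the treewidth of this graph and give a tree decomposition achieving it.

Each bag holds 3 vertices, so the decomposition has width 2, which upper-bounds the treewidth. For the lower bound, the 3 vertices {d, e, f} are pairwise adjacent, and any tree decomposition puts a clique entirely inside one bag — forcing width ≥ 2. The upper and lower bounds meet at 2, so that is the treewidth.

Treewidth 2.
Bags: B1 = {b, c, f}  B2 = {b, d, f}  B3 = {a, d, f}  B4 = {b, f, g}  B5 = {d, e, f}
Tree: B1–B2, B2–B3, B2–B4, B2–B5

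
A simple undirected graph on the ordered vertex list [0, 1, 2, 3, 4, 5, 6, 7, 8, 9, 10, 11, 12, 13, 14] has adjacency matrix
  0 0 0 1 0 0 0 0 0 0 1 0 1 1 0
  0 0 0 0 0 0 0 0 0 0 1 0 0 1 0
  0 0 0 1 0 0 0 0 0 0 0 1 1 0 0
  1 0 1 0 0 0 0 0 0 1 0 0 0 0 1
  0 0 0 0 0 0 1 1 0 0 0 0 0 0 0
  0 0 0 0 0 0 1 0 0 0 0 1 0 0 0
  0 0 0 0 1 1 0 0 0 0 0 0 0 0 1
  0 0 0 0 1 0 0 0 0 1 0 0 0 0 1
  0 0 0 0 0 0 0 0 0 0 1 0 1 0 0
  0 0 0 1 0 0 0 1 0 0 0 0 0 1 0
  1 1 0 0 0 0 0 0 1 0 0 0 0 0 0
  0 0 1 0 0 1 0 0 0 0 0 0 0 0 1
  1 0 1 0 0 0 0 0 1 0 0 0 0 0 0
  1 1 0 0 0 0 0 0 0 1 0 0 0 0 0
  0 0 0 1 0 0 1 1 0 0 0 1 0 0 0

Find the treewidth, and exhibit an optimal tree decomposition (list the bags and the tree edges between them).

Each bag holds 4 vertices, so the decomposition has width 3, which upper-bounds the treewidth. For the lower bound: the 4 vertex sets {1,8,10}, {13}, {0}, {2,3,9,12} are disjoint, each induces a connected subgraph, and every pair is joined by at least one edge of G. Contracting each set to a single vertex therefore yields K_{4} as a minor, and since treewidth is minor-monotone, tw(G) ≥ tw(K_{4}) = 3. Hence tw(G) = 3 exactly.

Treewidth 3.
Bags: B1 = {1, 8, 10, 13}  B2 = {0, 8, 10, 13}  B3 = {0, 8, 12, 13}  B4 = {0, 9, 12, 13}  B5 = {0, 3, 9, 12}  B6 = {2, 3, 9, 12}  B7 = {2, 3, 7, 9}  B8 = {2, 3, 7, 14}  B9 = {2, 7, 11, 14}  B10 = {4, 7, 11, 14}  B11 = {4, 6, 11, 14}  B12 = {4, 5, 6, 11}
Tree: B1–B2, B2–B3, B3–B4, B4–B5, B5–B6, B6–B7, B7–B8, B8–B9, B9–B10, B10–B11, B11–B12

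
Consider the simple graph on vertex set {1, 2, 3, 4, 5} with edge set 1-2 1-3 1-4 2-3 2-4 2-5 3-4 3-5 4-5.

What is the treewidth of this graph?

3

A width-3 tree decomposition is:
Bags: B1 = {1, 2, 3, 4}  B2 = {2, 3, 4, 5}
Tree: B1–B2
The largest bag has 4 vertices, giving width 3; this decomposition certifies tw(G) ≤ 3. For the lower bound, the 4 vertices {1, 2, 3, 4} are pairwise adjacent, and any tree decomposition puts a clique entirely inside one bag — forcing width ≥ 3. The upper and lower bounds meet at 3, so that is the treewidth.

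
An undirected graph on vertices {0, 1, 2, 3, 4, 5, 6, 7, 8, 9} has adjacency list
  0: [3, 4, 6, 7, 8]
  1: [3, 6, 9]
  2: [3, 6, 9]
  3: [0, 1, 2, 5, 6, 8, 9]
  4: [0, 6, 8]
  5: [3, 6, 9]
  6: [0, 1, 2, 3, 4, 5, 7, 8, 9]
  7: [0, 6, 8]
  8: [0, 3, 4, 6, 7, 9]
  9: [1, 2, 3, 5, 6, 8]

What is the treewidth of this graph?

A width-3 tree decomposition is:
Bags: B1 = {3, 6, 8, 9}  B2 = {2, 3, 6, 9}  B3 = {3, 5, 6, 9}  B4 = {0, 3, 6, 8}  B5 = {0, 4, 6, 8}  B6 = {0, 6, 7, 8}  B7 = {1, 3, 6, 9}
Tree: B1–B2, B1–B3, B1–B4, B4–B5, B4–B6, B1–B7
Each bag holds 4 vertices, so the decomposition has width 3, which upper-bounds the treewidth. For the lower bound, the 4 vertices {0, 3, 6, 8} are pairwise adjacent, and any tree decomposition puts a clique entirely inside one bag — forcing width ≥ 3. Combining the bounds, tw(G) = 3.

3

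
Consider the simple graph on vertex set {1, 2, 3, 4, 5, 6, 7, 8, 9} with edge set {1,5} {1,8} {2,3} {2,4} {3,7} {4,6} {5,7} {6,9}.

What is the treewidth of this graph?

1

A width-1 tree decomposition is:
Bags: B1 = {1, 8}  B2 = {1, 5}  B3 = {5, 7}  B4 = {3, 7}  B5 = {2, 3}  B6 = {2, 4}  B7 = {4, 6}  B8 = {6, 9}
Tree: B1–B2, B2–B3, B3–B4, B4–B5, B5–B6, B6–B7, B7–B8
Every bag has size at most 2, so the width is 2 − 1 = 1 and tw(G) ≤ 1. Any graph with an edge has treewidth ≥ 1, and G has the edge 8–1. Combining the bounds, tw(G) = 1.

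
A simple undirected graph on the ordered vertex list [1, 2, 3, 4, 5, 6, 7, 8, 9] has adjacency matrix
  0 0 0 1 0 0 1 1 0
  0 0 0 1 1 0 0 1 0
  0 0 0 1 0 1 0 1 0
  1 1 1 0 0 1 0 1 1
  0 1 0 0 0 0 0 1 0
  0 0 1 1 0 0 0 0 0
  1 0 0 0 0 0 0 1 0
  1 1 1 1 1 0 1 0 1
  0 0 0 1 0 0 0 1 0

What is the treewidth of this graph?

2

A width-2 tree decomposition is:
Bags: B1 = {2, 4, 8}  B2 = {1, 4, 8}  B3 = {4, 8, 9}  B4 = {2, 5, 8}  B5 = {3, 4, 8}  B6 = {3, 4, 6}  B7 = {1, 7, 8}
Tree: B1–B2, B2–B3, B1–B4, B1–B5, B5–B6, B2–B7
Every bag has size at most 3, so the width is 3 − 1 = 2 and tw(G) ≤ 2. On the other hand G contains the 3-clique {1, 4, 8}. A clique must lie in a single bag of any decomposition, so no decomposition can have width below 2. The upper and lower bounds meet at 2, so that is the treewidth.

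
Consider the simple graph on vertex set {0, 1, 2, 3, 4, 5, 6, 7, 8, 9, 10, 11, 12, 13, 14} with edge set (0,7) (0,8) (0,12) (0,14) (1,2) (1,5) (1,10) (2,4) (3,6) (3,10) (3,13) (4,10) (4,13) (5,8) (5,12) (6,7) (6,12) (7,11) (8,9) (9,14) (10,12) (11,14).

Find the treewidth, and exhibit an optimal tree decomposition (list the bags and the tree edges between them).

Treewidth 3.
Bags: B1 = {2, 3, 4, 13}  B2 = {2, 3, 4, 10}  B3 = {1, 2, 3, 10}  B4 = {1, 3, 6, 10}  B5 = {1, 6, 10, 12}  B6 = {1, 5, 6, 12}  B7 = {5, 6, 7, 12}  B8 = {0, 5, 7, 12}  B9 = {0, 5, 7, 8}  B10 = {0, 7, 8, 11}  B11 = {0, 8, 11, 14}  B12 = {8, 9, 11, 14}
Tree: B1–B2, B2–B3, B3–B4, B4–B5, B5–B6, B6–B7, B7–B8, B8–B9, B9–B10, B10–B11, B11–B12

Every bag has size at most 4, so the width is 4 − 1 = 3 and tw(G) ≤ 3. For the lower bound: the 4 vertex sets {2,4,13}, {3}, {10}, {1,5,6,12} are disjoint, each induces a connected subgraph, and every pair is joined by at least one edge of G. Contracting each set to a single vertex therefore yields K_{4} as a minor, and since treewidth is minor-monotone, tw(G) ≥ tw(K_{4}) = 3. Combining the bounds, tw(G) = 3.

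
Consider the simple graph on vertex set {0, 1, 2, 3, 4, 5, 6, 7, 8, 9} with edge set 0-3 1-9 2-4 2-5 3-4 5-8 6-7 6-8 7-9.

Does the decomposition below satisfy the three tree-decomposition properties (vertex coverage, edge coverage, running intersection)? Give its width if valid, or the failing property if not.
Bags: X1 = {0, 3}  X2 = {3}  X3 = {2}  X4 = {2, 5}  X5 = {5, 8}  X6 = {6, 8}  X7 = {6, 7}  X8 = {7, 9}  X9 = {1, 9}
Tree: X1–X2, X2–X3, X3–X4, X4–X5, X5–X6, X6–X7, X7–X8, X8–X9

No — vertex 4 appears in no bag.

A tree decomposition must satisfy three properties: every vertex lies in some bag; for every edge, both endpoints lie together in some bag; and for every vertex, the bags containing it form a connected subtree. Here vertex 4 appears in no bag, so the decomposition is invalid.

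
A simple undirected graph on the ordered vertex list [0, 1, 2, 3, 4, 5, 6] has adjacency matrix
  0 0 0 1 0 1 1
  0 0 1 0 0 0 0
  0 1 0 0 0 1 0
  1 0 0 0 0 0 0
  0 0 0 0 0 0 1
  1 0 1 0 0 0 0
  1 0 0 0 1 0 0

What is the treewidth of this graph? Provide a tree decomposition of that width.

The largest bag has 2 vertices, giving width 1; this decomposition certifies tw(G) ≤ 1. G has an edge, so its treewidth is at least 1. Hence tw(G) = 1 exactly.

Treewidth 1.
Bags: B1 = {0, 6}  B2 = {0, 5}  B3 = {0, 3}  B4 = {4, 6}  B5 = {2, 5}  B6 = {1, 2}
Tree: B1–B2, B2–B3, B1–B4, B2–B5, B5–B6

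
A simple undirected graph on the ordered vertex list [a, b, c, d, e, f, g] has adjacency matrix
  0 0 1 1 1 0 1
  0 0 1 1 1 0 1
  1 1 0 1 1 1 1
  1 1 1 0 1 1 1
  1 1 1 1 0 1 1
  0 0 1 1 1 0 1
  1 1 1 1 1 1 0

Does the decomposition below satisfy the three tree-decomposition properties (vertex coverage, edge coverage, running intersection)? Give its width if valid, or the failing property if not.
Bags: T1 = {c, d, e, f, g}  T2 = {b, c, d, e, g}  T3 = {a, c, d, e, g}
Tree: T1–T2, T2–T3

Yes; width 4.

Checking the three conditions: (i) the bags cover all of {a, b, c, d, e, f, g}; (ii) for each edge, some bag contains both endpoints; (iii) the bags containing any fixed vertex form a subtree. All hold, so the decomposition is valid with width 5 − 1 = 4.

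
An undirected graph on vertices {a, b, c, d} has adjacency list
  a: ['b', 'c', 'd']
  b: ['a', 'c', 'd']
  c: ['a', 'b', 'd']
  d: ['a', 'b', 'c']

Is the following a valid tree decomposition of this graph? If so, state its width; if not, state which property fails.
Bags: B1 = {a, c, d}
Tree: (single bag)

A tree decomposition must satisfy three properties: every vertex lies in some bag; for every edge, both endpoints lie together in some bag; and for every vertex, the bags containing it form a connected subtree. Here vertex b appears in no bag, so the decomposition is invalid.

No — vertex b appears in no bag.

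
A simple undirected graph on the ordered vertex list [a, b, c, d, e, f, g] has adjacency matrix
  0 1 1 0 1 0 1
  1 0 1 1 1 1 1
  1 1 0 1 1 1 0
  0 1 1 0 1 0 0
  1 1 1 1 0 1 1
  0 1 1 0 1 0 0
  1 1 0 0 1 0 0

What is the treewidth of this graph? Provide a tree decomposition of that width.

Treewidth 3.
One such decomposition:
Bags: B1 = {a, b, c, e}  B2 = {b, c, e, f}  B3 = {a, b, e, g}  B4 = {b, c, d, e}
Tree: B1–B2, B1–B3, B1–B4

The largest bag has 4 vertices, giving width 3; this decomposition certifies tw(G) ≤ 3. Conversely, {a, b, e, g} is a clique of size 4, and the vertices of any clique must share a bag in every tree decomposition; so some bag has ≥ 4 vertices and tw(G) ≥ 3. Therefore the treewidth is 3.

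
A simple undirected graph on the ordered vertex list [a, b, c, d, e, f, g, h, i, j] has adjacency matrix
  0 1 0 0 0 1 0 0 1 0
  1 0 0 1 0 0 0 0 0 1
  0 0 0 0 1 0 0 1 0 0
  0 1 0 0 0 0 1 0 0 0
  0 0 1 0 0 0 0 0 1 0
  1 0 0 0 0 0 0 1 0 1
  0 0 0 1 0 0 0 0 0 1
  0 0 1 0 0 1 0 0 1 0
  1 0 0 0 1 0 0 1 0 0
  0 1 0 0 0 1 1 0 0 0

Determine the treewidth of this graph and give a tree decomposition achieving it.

Every bag has size at most 3, so the width is 3 − 1 = 2 and tw(G) ≤ 2. For the lower bound, G contains the cycle e–c–h–i–e, so G is not a forest; only forests have treewidth ≤ 1, hence tw(G) ≥ 2. Therefore the treewidth is 2.

Treewidth 2.
Bags: B1 = {c, e, i}  B2 = {c, h, i}  B3 = {a, h, i}  B4 = {a, f, h}  B5 = {a, b, f}  B6 = {b, f, j}  B7 = {b, d, j}  B8 = {d, g, j}
Tree: B1–B2, B2–B3, B3–B4, B4–B5, B5–B6, B6–B7, B7–B8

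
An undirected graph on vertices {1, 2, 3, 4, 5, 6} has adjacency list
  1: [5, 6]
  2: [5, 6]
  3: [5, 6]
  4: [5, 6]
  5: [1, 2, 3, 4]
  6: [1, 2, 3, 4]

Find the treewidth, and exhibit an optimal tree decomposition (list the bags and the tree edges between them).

Each bag holds 3 vertices, so the decomposition has width 2, which upper-bounds the treewidth. The edges 3–5–2–6–3 form a cycle, so G is not a tree and its treewidth is at least 2. The upper and lower bounds meet at 2, so that is the treewidth.

Treewidth 2.
One optimal decomposition is:
Bags: B1 = {3, 5, 6}  B2 = {2, 5, 6}  B3 = {1, 5, 6}  B4 = {4, 5, 6}
Tree: B1–B2, B2–B3, B3–B4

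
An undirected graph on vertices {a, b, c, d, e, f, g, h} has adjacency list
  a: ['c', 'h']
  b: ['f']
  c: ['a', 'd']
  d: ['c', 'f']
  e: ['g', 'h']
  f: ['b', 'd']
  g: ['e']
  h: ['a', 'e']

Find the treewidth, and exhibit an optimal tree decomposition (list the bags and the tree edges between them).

Treewidth 1.
Bags: B1 = {b, f}  B2 = {d, f}  B3 = {c, d}  B4 = {a, c}  B5 = {a, h}  B6 = {e, h}  B7 = {e, g}
Tree: B1–B2, B2–B3, B3–B4, B4–B5, B5–B6, B6–B7

Each bag holds 2 vertices, so the decomposition has width 1, which upper-bounds the treewidth. Any graph with an edge has treewidth ≥ 1, and G has the edge b–f. Hence tw(G) = 1 exactly.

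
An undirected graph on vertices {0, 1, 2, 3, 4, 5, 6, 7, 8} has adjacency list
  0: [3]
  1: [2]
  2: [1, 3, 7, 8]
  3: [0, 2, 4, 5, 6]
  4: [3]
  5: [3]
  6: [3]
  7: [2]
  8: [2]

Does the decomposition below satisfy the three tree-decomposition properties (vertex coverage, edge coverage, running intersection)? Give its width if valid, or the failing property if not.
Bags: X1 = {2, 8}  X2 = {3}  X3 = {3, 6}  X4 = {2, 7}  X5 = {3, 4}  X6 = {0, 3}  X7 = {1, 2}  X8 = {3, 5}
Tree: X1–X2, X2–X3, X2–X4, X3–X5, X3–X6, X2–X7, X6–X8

A tree decomposition must satisfy three properties: every vertex lies in some bag; for every edge, both endpoints lie together in some bag; and for every vertex, the bags containing it form a connected subtree. Here edge (2,3) lies in no bag, so the decomposition is invalid.

No — edge (2,3) lies in no bag.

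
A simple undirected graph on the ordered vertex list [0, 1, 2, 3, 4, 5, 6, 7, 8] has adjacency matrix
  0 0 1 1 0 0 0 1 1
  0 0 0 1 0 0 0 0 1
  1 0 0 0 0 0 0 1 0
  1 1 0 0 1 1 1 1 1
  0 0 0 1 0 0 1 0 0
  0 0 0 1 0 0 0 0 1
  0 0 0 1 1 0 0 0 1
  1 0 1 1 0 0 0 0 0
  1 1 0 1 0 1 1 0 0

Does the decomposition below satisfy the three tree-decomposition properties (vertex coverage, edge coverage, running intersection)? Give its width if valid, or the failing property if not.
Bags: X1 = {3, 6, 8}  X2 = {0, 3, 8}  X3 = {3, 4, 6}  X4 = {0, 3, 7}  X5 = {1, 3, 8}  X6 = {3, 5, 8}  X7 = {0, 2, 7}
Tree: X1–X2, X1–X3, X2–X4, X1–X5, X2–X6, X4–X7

Yes; width 2.

Every vertex of G appears in some bag (union = {0, 1, 2, 3, 4, 5, 6, 7, 8}); every edge is covered by a bag; and for each vertex v the set of bags containing v is connected in the bag tree. The decomposition is therefore valid. The largest bag has 3 vertices, so the width is 2.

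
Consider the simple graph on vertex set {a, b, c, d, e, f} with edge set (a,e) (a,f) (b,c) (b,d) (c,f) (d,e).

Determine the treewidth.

A width-2 tree decomposition is:
Bags: B1 = {a, d, e}  B2 = {a, d, f}  B3 = {c, d, f}  B4 = {b, c, d}
Tree: B1–B2, B2–B3, B3–B4
Each bag holds 3 vertices, so the decomposition has width 2, which upper-bounds the treewidth. The edges d–e–a–f–c–b–d form a cycle, so G is not a tree and its treewidth is at least 2. Combining the bounds, tw(G) = 2.

2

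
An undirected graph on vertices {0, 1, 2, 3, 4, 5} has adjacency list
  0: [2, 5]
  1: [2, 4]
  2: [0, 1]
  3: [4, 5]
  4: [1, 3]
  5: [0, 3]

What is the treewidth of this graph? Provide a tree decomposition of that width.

Every bag has size at most 3, so the width is 3 − 1 = 2 and tw(G) ≤ 2. The edges 5–0–2–1–4–3–5 form a cycle, so G is not a tree and its treewidth is at least 2. Combining the bounds, tw(G) = 2.

Treewidth 2.
One optimal decomposition is:
Bags: B1 = {0, 2, 5}  B2 = {1, 2, 5}  B3 = {1, 4, 5}  B4 = {3, 4, 5}
Tree: B1–B2, B2–B3, B3–B4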